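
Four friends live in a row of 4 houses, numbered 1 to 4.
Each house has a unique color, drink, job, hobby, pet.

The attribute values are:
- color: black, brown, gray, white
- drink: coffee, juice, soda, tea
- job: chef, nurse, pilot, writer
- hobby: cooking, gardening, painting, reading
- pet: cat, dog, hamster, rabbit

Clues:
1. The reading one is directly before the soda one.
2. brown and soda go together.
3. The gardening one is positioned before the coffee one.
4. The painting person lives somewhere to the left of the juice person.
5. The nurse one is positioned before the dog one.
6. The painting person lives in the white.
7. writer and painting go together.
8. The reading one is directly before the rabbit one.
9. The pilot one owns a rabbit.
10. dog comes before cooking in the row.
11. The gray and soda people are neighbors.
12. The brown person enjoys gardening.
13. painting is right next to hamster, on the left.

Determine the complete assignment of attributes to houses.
Solution:

House | Color | Drink | Job | Hobby | Pet
-----------------------------------------
  1   | gray | tea | nurse | reading | cat
  2   | brown | soda | pilot | gardening | rabbit
  3   | white | coffee | writer | painting | dog
  4   | black | juice | chef | cooking | hamster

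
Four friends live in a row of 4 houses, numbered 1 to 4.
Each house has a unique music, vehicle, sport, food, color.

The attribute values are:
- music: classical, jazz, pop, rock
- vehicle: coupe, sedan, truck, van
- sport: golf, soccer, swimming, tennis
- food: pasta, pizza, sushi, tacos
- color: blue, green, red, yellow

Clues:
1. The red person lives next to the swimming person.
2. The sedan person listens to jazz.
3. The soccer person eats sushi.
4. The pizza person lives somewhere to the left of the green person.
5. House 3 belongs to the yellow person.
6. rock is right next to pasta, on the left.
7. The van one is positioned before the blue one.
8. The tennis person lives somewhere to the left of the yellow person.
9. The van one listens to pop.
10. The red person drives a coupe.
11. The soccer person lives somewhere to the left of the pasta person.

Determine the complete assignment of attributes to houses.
Solution:

House | Music | Vehicle | Sport | Food | Color
----------------------------------------------
  1   | classical | coupe | tennis | pizza | red
  2   | pop | van | swimming | tacos | green
  3   | rock | truck | soccer | sushi | yellow
  4   | jazz | sedan | golf | pasta | blue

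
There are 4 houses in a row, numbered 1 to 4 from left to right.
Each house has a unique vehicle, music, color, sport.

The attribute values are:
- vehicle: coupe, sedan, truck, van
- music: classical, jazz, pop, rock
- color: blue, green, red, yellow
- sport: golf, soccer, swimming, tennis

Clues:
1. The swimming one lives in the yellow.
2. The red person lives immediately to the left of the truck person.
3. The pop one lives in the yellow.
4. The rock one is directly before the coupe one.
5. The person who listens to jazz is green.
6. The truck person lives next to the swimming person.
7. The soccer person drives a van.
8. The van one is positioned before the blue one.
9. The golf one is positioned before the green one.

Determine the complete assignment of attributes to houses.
Solution:

House | Vehicle | Music | Color | Sport
---------------------------------------
  1   | van | classical | red | soccer
  2   | truck | rock | blue | golf
  3   | coupe | pop | yellow | swimming
  4   | sedan | jazz | green | tennis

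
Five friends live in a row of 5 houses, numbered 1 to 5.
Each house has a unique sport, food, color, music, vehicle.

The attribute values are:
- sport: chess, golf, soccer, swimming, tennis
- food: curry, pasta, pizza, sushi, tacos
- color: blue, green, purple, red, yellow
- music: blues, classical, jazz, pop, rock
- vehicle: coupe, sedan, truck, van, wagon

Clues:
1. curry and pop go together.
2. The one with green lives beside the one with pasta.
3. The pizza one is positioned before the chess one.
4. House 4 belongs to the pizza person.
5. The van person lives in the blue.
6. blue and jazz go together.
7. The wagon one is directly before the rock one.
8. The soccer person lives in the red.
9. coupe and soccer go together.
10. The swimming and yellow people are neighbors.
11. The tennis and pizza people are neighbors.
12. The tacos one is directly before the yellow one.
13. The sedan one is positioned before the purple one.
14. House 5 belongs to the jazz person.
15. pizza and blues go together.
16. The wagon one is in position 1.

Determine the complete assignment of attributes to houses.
Solution:

House | Sport | Food | Color | Music | Vehicle
----------------------------------------------
  1   | swimming | tacos | green | classical | wagon
  2   | golf | pasta | yellow | rock | sedan
  3   | tennis | curry | purple | pop | truck
  4   | soccer | pizza | red | blues | coupe
  5   | chess | sushi | blue | jazz | van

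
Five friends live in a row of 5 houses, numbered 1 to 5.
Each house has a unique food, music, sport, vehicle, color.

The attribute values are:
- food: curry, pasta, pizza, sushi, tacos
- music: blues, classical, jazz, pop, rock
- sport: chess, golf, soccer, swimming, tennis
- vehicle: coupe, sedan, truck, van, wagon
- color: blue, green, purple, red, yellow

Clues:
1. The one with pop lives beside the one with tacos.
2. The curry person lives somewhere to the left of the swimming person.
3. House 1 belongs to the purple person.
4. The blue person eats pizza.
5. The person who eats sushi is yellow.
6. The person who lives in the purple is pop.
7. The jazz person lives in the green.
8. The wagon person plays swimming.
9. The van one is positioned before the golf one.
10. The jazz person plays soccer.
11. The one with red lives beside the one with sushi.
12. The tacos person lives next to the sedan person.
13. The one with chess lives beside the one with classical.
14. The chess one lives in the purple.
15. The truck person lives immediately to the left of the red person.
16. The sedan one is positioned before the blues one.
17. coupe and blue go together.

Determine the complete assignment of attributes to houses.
Solution:

House | Food | Music | Sport | Vehicle | Color
----------------------------------------------
  1   | curry | pop | chess | truck | purple
  2   | tacos | classical | swimming | wagon | red
  3   | sushi | rock | tennis | sedan | yellow
  4   | pasta | jazz | soccer | van | green
  5   | pizza | blues | golf | coupe | blue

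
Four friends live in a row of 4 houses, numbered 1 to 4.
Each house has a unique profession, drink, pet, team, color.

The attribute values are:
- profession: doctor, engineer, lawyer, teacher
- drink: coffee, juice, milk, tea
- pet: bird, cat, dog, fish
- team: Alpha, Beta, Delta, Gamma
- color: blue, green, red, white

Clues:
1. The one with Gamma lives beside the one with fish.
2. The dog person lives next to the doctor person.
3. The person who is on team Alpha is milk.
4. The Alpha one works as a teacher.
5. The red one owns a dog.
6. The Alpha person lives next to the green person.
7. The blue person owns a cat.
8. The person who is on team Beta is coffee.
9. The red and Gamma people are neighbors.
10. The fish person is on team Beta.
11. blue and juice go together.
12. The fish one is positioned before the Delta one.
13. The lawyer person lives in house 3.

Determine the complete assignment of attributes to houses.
Solution:

House | Profession | Drink | Pet | Team | Color
-----------------------------------------------
  1   | teacher | milk | dog | Alpha | red
  2   | doctor | tea | bird | Gamma | green
  3   | lawyer | coffee | fish | Beta | white
  4   | engineer | juice | cat | Delta | blue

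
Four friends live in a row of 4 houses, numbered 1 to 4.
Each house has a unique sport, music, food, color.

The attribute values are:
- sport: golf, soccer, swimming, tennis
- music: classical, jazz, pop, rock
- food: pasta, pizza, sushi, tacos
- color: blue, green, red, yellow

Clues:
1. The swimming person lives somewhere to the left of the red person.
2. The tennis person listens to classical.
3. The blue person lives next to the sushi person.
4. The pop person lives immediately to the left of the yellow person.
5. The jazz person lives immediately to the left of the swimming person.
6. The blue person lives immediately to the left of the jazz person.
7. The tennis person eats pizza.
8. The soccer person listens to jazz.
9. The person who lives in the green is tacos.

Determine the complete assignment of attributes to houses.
Solution:

House | Sport | Music | Food | Color
------------------------------------
  1   | golf | pop | pasta | blue
  2   | soccer | jazz | sushi | yellow
  3   | swimming | rock | tacos | green
  4   | tennis | classical | pizza | red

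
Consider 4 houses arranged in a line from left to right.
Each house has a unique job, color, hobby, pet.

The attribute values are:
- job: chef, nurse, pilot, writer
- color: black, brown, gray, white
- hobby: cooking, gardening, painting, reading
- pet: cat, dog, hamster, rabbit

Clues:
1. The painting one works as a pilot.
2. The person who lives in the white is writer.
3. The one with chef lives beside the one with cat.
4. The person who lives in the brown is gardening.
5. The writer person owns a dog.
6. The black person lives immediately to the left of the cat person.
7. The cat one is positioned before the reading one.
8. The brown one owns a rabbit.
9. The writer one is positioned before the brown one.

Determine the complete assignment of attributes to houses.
Solution:

House | Job | Color | Hobby | Pet
---------------------------------
  1   | chef | black | cooking | hamster
  2   | pilot | gray | painting | cat
  3   | writer | white | reading | dog
  4   | nurse | brown | gardening | rabbit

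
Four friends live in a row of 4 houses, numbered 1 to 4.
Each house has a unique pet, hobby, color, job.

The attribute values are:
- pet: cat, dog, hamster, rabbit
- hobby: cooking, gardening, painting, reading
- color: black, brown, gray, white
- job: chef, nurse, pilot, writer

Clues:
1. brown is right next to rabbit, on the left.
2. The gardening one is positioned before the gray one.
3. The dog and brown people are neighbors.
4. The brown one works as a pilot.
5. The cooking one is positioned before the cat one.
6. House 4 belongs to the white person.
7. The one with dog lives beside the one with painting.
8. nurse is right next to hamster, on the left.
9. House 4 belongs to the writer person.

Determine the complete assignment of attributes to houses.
Solution:

House | Pet | Hobby | Color | Job
---------------------------------
  1   | dog | gardening | black | nurse
  2   | hamster | painting | brown | pilot
  3   | rabbit | cooking | gray | chef
  4   | cat | reading | white | writer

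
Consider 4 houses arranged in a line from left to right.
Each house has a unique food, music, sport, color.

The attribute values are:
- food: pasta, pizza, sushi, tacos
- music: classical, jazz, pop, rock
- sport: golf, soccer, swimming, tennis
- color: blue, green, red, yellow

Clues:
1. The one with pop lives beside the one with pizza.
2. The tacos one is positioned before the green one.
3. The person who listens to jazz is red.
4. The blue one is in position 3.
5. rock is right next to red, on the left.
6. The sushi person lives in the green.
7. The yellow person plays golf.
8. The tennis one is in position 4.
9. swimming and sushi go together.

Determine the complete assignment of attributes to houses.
Solution:

House | Food | Music | Sport | Color
------------------------------------
  1   | tacos | classical | golf | yellow
  2   | sushi | pop | swimming | green
  3   | pizza | rock | soccer | blue
  4   | pasta | jazz | tennis | red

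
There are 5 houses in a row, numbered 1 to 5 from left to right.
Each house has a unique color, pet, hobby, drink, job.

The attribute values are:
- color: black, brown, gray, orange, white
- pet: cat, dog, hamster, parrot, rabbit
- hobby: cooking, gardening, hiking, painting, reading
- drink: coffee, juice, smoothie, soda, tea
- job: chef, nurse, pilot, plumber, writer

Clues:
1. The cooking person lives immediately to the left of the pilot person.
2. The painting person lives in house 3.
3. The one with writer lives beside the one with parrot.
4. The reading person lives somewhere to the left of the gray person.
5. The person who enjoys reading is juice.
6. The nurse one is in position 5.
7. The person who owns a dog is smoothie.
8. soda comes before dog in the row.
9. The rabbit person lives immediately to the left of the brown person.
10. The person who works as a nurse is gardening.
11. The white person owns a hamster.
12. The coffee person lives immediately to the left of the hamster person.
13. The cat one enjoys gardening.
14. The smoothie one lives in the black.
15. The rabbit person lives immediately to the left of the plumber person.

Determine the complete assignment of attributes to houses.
Solution:

House | Color | Pet | Hobby | Drink | Job
-----------------------------------------
  1   | orange | rabbit | reading | juice | writer
  2   | brown | parrot | cooking | coffee | plumber
  3   | white | hamster | painting | soda | pilot
  4   | black | dog | hiking | smoothie | chef
  5   | gray | cat | gardening | tea | nurse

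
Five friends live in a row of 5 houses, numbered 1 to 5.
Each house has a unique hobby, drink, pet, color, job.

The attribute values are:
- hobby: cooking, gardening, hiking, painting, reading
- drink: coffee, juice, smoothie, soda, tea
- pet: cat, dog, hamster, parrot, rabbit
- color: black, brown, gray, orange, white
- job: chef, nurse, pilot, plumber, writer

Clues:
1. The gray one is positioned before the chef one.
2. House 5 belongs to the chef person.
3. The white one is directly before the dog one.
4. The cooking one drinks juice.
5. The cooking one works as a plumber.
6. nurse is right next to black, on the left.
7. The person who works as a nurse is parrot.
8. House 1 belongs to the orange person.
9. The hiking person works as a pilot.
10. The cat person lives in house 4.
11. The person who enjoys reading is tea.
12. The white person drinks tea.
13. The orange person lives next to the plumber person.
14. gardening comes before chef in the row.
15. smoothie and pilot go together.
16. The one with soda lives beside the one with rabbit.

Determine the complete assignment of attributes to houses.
Solution:

House | Hobby | Drink | Pet | Color | Job
-----------------------------------------
  1   | gardening | soda | parrot | orange | nurse
  2   | cooking | juice | rabbit | black | plumber
  3   | hiking | smoothie | hamster | gray | pilot
  4   | reading | tea | cat | white | writer
  5   | painting | coffee | dog | brown | chef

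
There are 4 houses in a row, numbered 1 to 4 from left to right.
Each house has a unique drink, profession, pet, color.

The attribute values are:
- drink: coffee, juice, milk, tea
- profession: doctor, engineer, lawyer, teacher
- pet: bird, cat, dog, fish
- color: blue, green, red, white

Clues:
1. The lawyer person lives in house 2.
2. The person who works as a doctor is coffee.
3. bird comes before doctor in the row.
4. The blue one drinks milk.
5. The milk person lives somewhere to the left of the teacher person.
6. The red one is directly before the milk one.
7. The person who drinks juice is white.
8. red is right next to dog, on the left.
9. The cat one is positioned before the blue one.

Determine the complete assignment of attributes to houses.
Solution:

House | Drink | Profession | Pet | Color
----------------------------------------
  1   | tea | engineer | cat | red
  2   | milk | lawyer | dog | blue
  3   | juice | teacher | bird | white
  4   | coffee | doctor | fish | green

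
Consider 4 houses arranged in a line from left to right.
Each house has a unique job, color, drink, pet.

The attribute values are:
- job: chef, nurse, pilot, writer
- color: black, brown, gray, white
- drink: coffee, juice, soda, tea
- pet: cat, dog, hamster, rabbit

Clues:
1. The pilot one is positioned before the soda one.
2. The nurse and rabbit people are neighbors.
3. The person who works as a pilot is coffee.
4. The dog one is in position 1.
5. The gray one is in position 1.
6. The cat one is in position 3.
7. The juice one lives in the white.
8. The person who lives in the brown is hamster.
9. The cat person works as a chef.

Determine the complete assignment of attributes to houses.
Solution:

House | Job | Color | Drink | Pet
---------------------------------
  1   | nurse | gray | tea | dog
  2   | pilot | black | coffee | rabbit
  3   | chef | white | juice | cat
  4   | writer | brown | soda | hamster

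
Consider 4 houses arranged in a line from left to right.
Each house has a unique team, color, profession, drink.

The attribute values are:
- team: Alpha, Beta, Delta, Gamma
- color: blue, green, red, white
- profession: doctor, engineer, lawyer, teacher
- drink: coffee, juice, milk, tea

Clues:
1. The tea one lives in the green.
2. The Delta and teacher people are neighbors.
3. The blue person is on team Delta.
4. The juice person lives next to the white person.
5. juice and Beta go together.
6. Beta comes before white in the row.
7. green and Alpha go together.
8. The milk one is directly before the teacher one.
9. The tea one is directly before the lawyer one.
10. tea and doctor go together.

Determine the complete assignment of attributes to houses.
Solution:

House | Team | Color | Profession | Drink
-----------------------------------------
  1   | Alpha | green | doctor | tea
  2   | Delta | blue | lawyer | milk
  3   | Beta | red | teacher | juice
  4   | Gamma | white | engineer | coffee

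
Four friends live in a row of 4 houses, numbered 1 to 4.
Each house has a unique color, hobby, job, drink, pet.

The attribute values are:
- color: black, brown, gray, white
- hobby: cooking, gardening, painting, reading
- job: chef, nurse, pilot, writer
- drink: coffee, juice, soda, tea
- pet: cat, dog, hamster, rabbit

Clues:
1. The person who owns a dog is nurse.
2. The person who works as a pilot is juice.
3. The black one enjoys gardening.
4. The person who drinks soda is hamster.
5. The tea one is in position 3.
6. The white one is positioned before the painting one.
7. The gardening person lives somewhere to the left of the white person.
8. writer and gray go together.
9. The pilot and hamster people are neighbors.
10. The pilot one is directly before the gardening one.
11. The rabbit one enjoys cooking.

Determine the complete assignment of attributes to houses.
Solution:

House | Color | Hobby | Job | Drink | Pet
-----------------------------------------
  1   | brown | cooking | pilot | juice | rabbit
  2   | black | gardening | chef | soda | hamster
  3   | white | reading | nurse | tea | dog
  4   | gray | painting | writer | coffee | cat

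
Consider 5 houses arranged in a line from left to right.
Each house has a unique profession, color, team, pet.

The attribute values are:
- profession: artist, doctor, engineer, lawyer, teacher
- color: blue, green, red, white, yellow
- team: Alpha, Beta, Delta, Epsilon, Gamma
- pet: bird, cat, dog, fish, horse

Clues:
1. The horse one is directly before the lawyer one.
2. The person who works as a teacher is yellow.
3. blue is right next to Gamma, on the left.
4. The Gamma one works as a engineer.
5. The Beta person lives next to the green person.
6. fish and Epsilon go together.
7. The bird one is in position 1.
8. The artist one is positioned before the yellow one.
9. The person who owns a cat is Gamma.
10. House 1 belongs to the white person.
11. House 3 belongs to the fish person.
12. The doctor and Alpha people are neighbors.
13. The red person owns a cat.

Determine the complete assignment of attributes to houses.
Solution:

House | Profession | Color | Team | Pet
---------------------------------------
  1   | doctor | white | Beta | bird
  2   | artist | green | Alpha | horse
  3   | lawyer | blue | Epsilon | fish
  4   | engineer | red | Gamma | cat
  5   | teacher | yellow | Delta | dog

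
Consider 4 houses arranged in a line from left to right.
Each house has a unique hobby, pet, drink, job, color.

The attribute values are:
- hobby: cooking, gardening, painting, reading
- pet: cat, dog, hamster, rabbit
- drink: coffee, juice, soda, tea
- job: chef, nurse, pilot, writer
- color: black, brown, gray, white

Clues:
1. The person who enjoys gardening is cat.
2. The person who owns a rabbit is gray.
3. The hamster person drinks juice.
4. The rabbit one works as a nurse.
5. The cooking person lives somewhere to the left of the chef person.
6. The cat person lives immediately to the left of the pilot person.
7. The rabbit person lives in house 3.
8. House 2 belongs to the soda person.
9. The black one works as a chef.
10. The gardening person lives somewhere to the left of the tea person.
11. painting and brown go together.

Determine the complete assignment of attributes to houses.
Solution:

House | Hobby | Pet | Drink | Job | Color
-----------------------------------------
  1   | gardening | cat | coffee | writer | white
  2   | painting | dog | soda | pilot | brown
  3   | cooking | rabbit | tea | nurse | gray
  4   | reading | hamster | juice | chef | black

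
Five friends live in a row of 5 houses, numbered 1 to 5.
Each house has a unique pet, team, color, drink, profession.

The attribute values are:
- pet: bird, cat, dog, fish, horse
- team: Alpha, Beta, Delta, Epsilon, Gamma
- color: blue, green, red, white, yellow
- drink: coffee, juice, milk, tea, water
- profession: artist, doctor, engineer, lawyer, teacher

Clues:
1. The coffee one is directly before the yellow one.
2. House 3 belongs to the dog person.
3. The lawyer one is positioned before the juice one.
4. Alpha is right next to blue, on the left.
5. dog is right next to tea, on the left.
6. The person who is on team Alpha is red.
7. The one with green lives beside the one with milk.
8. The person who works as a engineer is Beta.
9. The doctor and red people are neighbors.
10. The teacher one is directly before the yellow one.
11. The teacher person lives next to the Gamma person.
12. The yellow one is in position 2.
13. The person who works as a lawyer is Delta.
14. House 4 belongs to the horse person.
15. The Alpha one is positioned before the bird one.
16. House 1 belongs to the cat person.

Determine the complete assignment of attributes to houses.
Solution:

House | Pet | Team | Color | Drink | Profession
-----------------------------------------------
  1   | cat | Epsilon | green | coffee | teacher
  2   | fish | Gamma | yellow | milk | doctor
  3   | dog | Alpha | red | water | artist
  4   | horse | Delta | blue | tea | lawyer
  5   | bird | Beta | white | juice | engineer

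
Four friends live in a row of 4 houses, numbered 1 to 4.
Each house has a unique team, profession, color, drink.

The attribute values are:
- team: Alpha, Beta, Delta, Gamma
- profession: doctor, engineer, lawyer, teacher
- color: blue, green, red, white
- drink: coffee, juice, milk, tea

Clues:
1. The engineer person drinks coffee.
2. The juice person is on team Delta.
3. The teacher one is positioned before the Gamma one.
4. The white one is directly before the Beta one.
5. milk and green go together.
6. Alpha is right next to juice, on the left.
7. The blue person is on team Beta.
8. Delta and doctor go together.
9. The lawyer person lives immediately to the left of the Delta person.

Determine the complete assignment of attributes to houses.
Solution:

House | Team | Profession | Color | Drink
-----------------------------------------
  1   | Alpha | lawyer | green | milk
  2   | Delta | doctor | white | juice
  3   | Beta | teacher | blue | tea
  4   | Gamma | engineer | red | coffee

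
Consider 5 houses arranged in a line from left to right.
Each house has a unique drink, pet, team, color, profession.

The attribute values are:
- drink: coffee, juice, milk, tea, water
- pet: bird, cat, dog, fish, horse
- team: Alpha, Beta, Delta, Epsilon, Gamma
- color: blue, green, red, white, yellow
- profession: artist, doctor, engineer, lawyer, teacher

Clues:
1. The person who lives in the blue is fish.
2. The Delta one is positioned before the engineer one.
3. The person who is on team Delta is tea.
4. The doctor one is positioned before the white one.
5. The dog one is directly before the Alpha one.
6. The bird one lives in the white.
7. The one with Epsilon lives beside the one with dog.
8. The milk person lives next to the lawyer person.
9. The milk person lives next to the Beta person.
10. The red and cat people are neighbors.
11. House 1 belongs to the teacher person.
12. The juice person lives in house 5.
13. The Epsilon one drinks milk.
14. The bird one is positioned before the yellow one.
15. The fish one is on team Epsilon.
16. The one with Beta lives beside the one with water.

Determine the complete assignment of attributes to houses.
Solution:

House | Drink | Pet | Team | Color | Profession
-----------------------------------------------
  1   | milk | fish | Epsilon | blue | teacher
  2   | coffee | dog | Beta | red | lawyer
  3   | water | cat | Alpha | green | doctor
  4   | tea | bird | Delta | white | artist
  5   | juice | horse | Gamma | yellow | engineer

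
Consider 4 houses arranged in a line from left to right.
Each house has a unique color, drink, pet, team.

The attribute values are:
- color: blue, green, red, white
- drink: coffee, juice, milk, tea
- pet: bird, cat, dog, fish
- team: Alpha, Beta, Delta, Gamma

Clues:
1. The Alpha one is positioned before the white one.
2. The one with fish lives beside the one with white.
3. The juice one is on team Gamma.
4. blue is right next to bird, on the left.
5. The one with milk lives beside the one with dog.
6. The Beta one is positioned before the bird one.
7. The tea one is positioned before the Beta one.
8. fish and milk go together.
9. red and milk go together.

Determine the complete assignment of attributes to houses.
Solution:

House | Color | Drink | Pet | Team
----------------------------------
  1   | red | milk | fish | Alpha
  2   | white | tea | dog | Delta
  3   | blue | coffee | cat | Beta
  4   | green | juice | bird | Gamma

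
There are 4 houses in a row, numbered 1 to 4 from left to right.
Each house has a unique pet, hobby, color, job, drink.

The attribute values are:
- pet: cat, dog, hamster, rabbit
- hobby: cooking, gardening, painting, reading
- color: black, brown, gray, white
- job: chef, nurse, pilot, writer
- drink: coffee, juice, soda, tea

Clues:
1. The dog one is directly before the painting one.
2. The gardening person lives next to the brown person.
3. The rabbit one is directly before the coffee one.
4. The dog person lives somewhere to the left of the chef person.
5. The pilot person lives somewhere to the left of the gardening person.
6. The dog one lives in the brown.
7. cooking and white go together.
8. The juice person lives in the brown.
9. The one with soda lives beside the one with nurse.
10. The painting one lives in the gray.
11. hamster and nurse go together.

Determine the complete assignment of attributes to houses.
Solution:

House | Pet | Hobby | Color | Job | Drink
-----------------------------------------
  1   | rabbit | cooking | white | pilot | soda
  2   | hamster | gardening | black | nurse | coffee
  3   | dog | reading | brown | writer | juice
  4   | cat | painting | gray | chef | tea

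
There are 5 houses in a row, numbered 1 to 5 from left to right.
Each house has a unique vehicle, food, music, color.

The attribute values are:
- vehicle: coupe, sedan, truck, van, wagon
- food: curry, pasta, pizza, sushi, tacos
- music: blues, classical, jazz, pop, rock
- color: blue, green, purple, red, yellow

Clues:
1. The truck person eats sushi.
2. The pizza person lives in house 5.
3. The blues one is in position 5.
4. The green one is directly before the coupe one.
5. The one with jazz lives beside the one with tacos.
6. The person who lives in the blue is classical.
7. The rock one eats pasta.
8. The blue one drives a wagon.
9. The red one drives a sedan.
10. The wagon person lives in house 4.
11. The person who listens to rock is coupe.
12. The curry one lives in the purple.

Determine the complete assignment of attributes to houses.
Solution:

House | Vehicle | Food | Music | Color
--------------------------------------
  1   | truck | sushi | pop | green
  2   | coupe | pasta | rock | yellow
  3   | van | curry | jazz | purple
  4   | wagon | tacos | classical | blue
  5   | sedan | pizza | blues | red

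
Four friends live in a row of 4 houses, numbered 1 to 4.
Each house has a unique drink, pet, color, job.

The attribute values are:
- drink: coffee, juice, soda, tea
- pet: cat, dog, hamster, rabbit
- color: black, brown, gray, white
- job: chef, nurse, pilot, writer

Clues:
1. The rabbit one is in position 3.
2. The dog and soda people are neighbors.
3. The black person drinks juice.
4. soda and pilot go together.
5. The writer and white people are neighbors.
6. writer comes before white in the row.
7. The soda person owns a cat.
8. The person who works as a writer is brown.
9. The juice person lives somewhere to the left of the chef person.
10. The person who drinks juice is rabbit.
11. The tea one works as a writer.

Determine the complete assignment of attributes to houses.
Solution:

House | Drink | Pet | Color | Job
---------------------------------
  1   | tea | dog | brown | writer
  2   | soda | cat | white | pilot
  3   | juice | rabbit | black | nurse
  4   | coffee | hamster | gray | chef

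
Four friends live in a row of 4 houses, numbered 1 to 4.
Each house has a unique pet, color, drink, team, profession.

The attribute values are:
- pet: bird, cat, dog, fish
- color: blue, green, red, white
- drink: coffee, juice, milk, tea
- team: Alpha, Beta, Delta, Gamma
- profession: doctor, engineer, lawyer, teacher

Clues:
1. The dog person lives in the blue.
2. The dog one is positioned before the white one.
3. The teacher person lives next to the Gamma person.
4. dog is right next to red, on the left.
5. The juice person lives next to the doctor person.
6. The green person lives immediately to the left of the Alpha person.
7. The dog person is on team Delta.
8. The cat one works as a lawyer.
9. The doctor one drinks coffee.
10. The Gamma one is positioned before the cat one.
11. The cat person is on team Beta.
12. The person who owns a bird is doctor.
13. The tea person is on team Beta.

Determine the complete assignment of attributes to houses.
Solution:

House | Pet | Color | Drink | Team | Profession
-----------------------------------------------
  1   | dog | blue | juice | Delta | teacher
  2   | bird | red | coffee | Gamma | doctor
  3   | cat | green | tea | Beta | lawyer
  4   | fish | white | milk | Alpha | engineer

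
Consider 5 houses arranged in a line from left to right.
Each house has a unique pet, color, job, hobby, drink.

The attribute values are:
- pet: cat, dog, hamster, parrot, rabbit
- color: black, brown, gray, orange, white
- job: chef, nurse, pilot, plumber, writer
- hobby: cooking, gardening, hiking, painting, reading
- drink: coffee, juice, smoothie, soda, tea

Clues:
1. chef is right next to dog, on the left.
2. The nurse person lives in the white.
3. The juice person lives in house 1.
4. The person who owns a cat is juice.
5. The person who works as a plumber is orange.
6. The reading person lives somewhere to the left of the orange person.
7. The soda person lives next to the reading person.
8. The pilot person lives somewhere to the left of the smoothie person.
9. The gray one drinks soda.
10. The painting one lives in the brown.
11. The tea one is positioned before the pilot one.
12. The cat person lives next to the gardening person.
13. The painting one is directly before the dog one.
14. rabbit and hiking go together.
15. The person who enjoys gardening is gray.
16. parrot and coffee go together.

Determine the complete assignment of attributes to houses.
Solution:

House | Pet | Color | Job | Hobby | Drink
-----------------------------------------
  1   | cat | brown | chef | painting | juice
  2   | dog | gray | writer | gardening | soda
  3   | hamster | white | nurse | reading | tea
  4   | parrot | black | pilot | cooking | coffee
  5   | rabbit | orange | plumber | hiking | smoothie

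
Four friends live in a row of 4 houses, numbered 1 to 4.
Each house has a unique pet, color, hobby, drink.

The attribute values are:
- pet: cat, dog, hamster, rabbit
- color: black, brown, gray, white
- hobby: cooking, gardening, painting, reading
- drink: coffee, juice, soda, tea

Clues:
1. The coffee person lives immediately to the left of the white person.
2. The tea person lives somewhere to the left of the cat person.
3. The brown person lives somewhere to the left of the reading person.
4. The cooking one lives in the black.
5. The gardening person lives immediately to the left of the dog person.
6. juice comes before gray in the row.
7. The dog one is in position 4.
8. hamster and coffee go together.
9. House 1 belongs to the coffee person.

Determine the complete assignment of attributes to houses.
Solution:

House | Pet | Color | Hobby | Drink
-----------------------------------
  1   | hamster | black | cooking | coffee
  2   | rabbit | white | painting | tea
  3   | cat | brown | gardening | juice
  4   | dog | gray | reading | soda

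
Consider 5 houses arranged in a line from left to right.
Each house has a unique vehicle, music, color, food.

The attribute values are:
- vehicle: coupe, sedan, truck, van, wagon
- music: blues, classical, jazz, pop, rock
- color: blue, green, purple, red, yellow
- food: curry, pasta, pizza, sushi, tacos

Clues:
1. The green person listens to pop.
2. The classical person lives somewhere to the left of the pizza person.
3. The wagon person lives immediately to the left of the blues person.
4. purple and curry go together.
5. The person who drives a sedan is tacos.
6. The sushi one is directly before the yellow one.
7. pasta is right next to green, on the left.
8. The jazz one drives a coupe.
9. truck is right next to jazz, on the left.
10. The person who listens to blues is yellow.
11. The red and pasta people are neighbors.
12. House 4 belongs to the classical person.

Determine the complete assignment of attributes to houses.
Solution:

House | Vehicle | Music | Color | Food
--------------------------------------
  1   | wagon | rock | red | sushi
  2   | van | blues | yellow | pasta
  3   | sedan | pop | green | tacos
  4   | truck | classical | purple | curry
  5   | coupe | jazz | blue | pizza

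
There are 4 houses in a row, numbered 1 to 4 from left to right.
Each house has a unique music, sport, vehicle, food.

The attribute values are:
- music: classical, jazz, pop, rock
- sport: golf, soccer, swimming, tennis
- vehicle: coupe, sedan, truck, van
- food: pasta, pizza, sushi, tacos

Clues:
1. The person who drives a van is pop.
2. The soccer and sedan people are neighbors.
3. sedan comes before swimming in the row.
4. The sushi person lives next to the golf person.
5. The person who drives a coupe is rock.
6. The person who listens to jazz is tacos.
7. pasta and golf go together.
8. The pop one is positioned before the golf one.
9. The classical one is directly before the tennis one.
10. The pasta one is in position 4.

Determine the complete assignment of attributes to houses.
Solution:

House | Music | Sport | Vehicle | Food
--------------------------------------
  1   | classical | soccer | truck | pizza
  2   | jazz | tennis | sedan | tacos
  3   | pop | swimming | van | sushi
  4   | rock | golf | coupe | pasta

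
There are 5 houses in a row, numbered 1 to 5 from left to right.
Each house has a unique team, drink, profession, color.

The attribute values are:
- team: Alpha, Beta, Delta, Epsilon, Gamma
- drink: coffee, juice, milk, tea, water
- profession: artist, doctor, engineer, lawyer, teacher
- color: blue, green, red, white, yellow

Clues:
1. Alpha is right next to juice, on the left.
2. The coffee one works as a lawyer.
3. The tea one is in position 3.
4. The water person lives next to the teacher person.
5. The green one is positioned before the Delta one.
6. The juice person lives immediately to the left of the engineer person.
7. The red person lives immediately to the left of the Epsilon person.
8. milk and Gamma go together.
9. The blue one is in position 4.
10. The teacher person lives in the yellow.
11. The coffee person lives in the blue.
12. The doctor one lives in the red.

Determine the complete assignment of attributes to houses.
Solution:

House | Team | Drink | Profession | Color
-----------------------------------------
  1   | Alpha | water | doctor | red
  2   | Epsilon | juice | teacher | yellow
  3   | Beta | tea | engineer | green
  4   | Delta | coffee | lawyer | blue
  5   | Gamma | milk | artist | white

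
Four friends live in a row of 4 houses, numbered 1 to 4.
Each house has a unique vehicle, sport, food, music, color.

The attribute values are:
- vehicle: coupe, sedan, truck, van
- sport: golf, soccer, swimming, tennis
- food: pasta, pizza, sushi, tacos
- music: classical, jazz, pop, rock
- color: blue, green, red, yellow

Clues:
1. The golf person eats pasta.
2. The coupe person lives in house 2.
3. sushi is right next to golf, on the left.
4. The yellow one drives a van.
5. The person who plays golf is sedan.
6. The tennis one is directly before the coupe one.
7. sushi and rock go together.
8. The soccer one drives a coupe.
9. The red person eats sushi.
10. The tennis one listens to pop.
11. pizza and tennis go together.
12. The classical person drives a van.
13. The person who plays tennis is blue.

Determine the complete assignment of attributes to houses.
Solution:

House | Vehicle | Sport | Food | Music | Color
----------------------------------------------
  1   | truck | tennis | pizza | pop | blue
  2   | coupe | soccer | sushi | rock | red
  3   | sedan | golf | pasta | jazz | green
  4   | van | swimming | tacos | classical | yellow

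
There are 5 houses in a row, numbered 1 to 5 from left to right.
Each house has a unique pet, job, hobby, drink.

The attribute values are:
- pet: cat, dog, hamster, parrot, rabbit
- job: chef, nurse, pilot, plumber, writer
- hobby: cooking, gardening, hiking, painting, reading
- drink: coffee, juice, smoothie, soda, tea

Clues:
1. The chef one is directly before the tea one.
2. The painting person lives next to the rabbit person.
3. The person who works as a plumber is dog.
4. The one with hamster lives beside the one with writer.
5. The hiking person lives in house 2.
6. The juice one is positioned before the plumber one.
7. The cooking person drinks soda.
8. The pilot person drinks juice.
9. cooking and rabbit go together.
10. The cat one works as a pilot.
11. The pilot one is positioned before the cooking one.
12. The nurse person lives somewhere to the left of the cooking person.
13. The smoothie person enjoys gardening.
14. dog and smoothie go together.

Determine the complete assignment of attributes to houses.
Solution:

House | Pet | Job | Hobby | Drink
---------------------------------
  1   | cat | pilot | reading | juice
  2   | parrot | chef | hiking | coffee
  3   | hamster | nurse | painting | tea
  4   | rabbit | writer | cooking | soda
  5   | dog | plumber | gardening | smoothie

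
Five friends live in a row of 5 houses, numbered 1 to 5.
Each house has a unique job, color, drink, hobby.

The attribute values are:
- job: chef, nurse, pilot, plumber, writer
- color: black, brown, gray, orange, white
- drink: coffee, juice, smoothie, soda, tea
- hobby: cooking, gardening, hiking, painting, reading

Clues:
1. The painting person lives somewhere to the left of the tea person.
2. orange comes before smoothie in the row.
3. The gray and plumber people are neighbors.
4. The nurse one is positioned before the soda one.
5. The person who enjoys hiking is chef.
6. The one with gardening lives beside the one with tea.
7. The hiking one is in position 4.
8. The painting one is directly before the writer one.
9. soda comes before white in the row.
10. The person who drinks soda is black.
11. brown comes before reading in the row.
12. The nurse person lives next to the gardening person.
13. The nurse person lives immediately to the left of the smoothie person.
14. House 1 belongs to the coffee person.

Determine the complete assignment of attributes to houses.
Solution:

House | Job | Color | Drink | Hobby
-----------------------------------
  1   | nurse | orange | coffee | painting
  2   | writer | gray | smoothie | gardening
  3   | plumber | brown | tea | cooking
  4   | chef | black | soda | hiking
  5   | pilot | white | juice | reading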